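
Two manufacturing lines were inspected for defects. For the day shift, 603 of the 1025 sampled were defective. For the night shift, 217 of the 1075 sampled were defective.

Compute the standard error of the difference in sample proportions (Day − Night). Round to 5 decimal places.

0.01965

p̂₁ = 603/1025 = 0.5883 and p̂₂ = 217/1075 = 0.2019.
SE₁ = √(p̂₁(1−p̂₁)/n₁) = √(0.5883·0.4117/1025) = 0.01537; SE₂ = √(0.2019·0.7981/1075) = 0.01224.
Independent samples: SE of the difference = √(SE₁² + SE₂²) = √(0.0002362369 + 0.0001498176) = 0.01965.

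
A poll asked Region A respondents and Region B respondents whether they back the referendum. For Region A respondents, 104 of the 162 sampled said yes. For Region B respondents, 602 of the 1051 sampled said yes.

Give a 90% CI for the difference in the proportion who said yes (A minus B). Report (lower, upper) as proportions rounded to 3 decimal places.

(0.002, 0.136)

p̂₁ = 104/162 = 0.6420 and p̂₂ = 602/1051 = 0.5728.
SE₁ = √(p̂₁(1−p̂₁)/n₁) = √(0.6420·0.3580/162) = 0.03767; SE₂ = √(0.5728·0.4272/1051) = 0.01526.
Independent samples: SE of the difference = √(SE₁² + SE₂²) = √(0.0014190289 + 0.0002328676) = 0.04064.
z* for 90% confidence is 1.645, so the margin of error is 1.645 × 0.04064 = 0.06685.
Point estimate p̂₁ − p̂₂ = 0.6420 − 0.5728 = 0.0692.
0.0692 ± 0.06685 → (0.002, 0.136).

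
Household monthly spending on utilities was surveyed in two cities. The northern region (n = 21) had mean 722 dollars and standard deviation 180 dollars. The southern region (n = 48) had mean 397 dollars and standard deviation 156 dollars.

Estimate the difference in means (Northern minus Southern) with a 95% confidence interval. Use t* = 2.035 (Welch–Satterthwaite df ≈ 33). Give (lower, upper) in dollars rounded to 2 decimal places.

(232.86, 417.14)

SE₁ = s₁/√n₁ = 180/√21 = 39.2792; SE₂ = 156/√48 = 22.5167.
Independent samples, unequal variances: SE_diff = √(SE₁² + SE₂²) = √(1542.85555264 + 507.00177889) = 45.2754.
t* = 2.035, so margin of error = 2.035 × 45.2754 = 92.1354.
Difference in means = 722 − 397 = 325.0000.
325.0000 ± 92.1354 → (232.86, 417.14).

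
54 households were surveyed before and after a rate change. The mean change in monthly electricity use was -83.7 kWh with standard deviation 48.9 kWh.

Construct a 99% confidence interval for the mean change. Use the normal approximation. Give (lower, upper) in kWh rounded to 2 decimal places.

(-100.84, -66.56)

Paired design: SE = s_d/√n = 48.9/√54 = 6.6544.
z* = 2.576; margin of error = 2.576 × 6.6544 = 17.1417.
-83.7 ± 17.1417 → (-100.84, -66.56).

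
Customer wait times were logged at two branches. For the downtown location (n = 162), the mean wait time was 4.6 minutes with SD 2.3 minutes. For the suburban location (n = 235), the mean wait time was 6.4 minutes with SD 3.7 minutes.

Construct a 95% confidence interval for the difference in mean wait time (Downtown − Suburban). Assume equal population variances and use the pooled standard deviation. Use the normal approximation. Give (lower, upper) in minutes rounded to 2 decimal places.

s_p = √[((n₁−1)s₁² + (n₂−1)s₂²)/(n₁+n₂−2)] = √[(161·2.3² + 234·3.7²)/395] = 3.2041.
SE = 3.2041·√(1/162 + 1/235) = 0.3272.
With z* = 1.960, margin = 1.960 × 0.3272 = 0.6413.
x̄₁ − x̄₂ = 4.6 − 6.4 = -1.8000; interval -1.8000 ± 0.6413 = (-2.44, -1.16).

(-2.44, -1.16)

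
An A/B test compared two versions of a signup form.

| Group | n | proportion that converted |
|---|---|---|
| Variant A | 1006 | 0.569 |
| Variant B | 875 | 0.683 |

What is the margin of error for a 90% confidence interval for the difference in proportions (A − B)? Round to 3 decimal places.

0.036

The two standard errors are √(0.5690×0.4310/1006) = 0.01561 and √(0.6830×0.3170/875) = 0.01573.
Because the samples are independent, SE_diff = √(0.01561² + 0.01573²) = 0.02216.
Using z* = 1.645 for 90%, ME = 1.645 × 0.02216 = 0.03645.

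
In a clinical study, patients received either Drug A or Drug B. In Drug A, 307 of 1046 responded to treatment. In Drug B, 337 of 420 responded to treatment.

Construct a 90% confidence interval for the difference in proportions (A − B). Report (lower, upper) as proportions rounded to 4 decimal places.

First, p̂₁ = 307/1046 = 0.2935; p̂₂ = 337/420 = 0.8024.
The two standard errors are √(0.2935×0.7065/1046) = 0.01408 and √(0.8024×0.1976/420) = 0.01943.
Because the samples are independent, SE_diff = √(0.01408² + 0.01943²) = 0.02400.
Using z* = 1.645 for 90%, ME = 1.645 × 0.02400 = 0.03948.
p̂₁ − p̂₂ = -0.5089; interval -0.5089 ± 0.03948 gives (-0.5484, -0.4694).

(-0.5484, -0.4694)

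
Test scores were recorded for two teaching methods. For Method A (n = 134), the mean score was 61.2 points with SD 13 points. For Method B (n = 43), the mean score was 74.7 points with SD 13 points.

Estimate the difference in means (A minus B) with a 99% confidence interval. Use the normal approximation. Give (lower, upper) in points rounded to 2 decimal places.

(-19.37, -7.63)

Per-group SEs: s₁/√n₁ = 13/√134 = 1.1230, s₂/√n₂ = 13/√43 = 1.9825.
Unpooled SE of the difference: √(1.261129 + 3.93030625) = 2.2785.
Margin of error = z* · SE = 2.576 × 2.2785 = 5.8694.
x̄₁ − x̄₂ = 61.2 − 74.7 = -13.5000.
CI: -13.5000 ± 5.8694 = (-19.37, -7.63).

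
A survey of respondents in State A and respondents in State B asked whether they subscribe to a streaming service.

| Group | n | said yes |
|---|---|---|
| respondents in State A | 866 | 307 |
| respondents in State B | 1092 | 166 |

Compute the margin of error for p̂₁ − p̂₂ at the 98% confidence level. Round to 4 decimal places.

0.0455

p̂₁ = 307/866 = 0.3545 and p̂₂ = 166/1092 = 0.1520.
SE₁ = √(p̂₁(1−p̂₁)/n₁) = √(0.3545·0.6455/866) = 0.01626; SE₂ = √(0.1520·0.8480/1092) = 0.01086.
Independent samples: SE of the difference = √(SE₁² + SE₂²) = √(0.0002643876 + 0.0001179396) = 0.01955.
z* for 98% confidence is 2.326, so the margin of error is 2.326 × 0.01955 = 0.04547.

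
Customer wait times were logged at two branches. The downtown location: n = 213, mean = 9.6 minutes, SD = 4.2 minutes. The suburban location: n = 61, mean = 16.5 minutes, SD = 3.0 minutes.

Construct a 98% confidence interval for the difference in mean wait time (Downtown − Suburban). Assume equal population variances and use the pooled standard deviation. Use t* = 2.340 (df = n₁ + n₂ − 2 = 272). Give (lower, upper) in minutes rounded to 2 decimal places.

(-8.25, -5.55)

Pooled variance s_p² = [212·4.2² + 60·3.0²] / (213+61−2) = 15.7341, so s_p = 3.9666.
SE_diff = s_p·√(1/n₁ + 1/n₂) = 3.9666·√(1/213 + 1/61) = 0.5760.
t* = 2.340; margin = 2.340 × 0.5760 = 1.3478.
Difference = 9.6 − 16.5 = -6.9000.
-6.9000 ± 1.3478 → (-8.25, -5.55).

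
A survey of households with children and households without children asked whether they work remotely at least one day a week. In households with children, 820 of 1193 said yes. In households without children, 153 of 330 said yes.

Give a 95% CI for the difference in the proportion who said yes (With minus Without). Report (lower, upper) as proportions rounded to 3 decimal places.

Sample proportions: 820/1193 = 0.6873, 153/330 = 0.4636.
Each SE is √(p̂(1−p̂)/n): √(0.6873·0.3127/1193) = 0.01342 and √(0.4636·0.5364/330) = 0.02745.
SE(p̂₁ − p̂₂) = √(SE₁² + SE₂²) = √(0.0001800964 + 0.0007535025) = 0.03055, since the two samples are independent.
At 95% confidence z* = 1.960; margin = 1.960 × 0.03055 = 0.05988.
The difference is 0.6873 − 0.4636 = 0.2237, so the interval is 0.2237 ± 0.05988 = (0.164, 0.284).

(0.164, 0.284)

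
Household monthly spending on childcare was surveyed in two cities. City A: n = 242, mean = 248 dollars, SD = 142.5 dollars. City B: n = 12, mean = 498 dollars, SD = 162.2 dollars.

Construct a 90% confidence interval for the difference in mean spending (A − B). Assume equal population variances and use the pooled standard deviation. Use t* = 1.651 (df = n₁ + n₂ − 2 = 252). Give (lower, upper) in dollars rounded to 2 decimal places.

Pooled variance s_p² = [241·142.5² + 11·162.2²] / (242+12−2) = 20568.2678, so s_p = 143.4164.
SE_diff = s_p·√(1/n₁ + 1/n₂) = 143.4164·√(1/242 + 1/12) = 42.4148.
t* = 1.651; margin = 1.651 × 42.4148 = 70.0268.
Difference = 248 − 498 = -250.0000.
-250.0000 ± 70.0268 → (-320.03, -179.97).

(-320.03, -179.97)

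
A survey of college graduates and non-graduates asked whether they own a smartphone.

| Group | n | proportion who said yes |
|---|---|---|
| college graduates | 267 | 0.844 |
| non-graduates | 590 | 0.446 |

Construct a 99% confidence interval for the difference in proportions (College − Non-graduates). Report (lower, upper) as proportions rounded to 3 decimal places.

SE₁ = √(p̂₁(1−p̂₁)/n₁) = √(0.8440·0.1560/267) = 0.02221; SE₂ = √(0.4460·0.5540/590) = 0.02046.
Independent samples: SE of the difference = √(SE₁² + SE₂²) = √(0.0004932841 + 0.0004186116) = 0.03020.
z* for 99% confidence is 2.576, so the margin of error is 2.576 × 0.03020 = 0.07780.
Point estimate p̂₁ − p̂₂ = 0.8440 − 0.4460 = 0.3980.
0.3980 ± 0.07780 → (0.320, 0.476).

(0.320, 0.476)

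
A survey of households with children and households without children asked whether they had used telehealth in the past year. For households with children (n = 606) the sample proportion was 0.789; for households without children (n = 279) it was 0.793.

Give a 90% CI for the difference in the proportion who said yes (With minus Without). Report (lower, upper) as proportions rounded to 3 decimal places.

The two standard errors are √(0.7890×0.2110/606) = 0.01657 and √(0.7930×0.2070/279) = 0.02426.
Because the samples are independent, SE_diff = √(0.01657² + 0.02426²) = 0.02938.
Using z* = 1.645 for 90%, ME = 1.645 × 0.02938 = 0.04833.
p̂₁ − p̂₂ = -0.0040; interval -0.0040 ± 0.04833 gives (-0.052, 0.044).

(-0.052, 0.044)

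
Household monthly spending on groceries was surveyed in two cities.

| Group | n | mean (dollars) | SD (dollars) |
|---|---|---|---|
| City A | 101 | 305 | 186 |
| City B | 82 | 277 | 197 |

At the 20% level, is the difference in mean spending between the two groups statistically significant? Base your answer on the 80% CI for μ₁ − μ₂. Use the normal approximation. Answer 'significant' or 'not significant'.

Per-group SEs: s₁/√n₁ = 186/√101 = 18.5077, s₂/√n₂ = 197/√82 = 21.7550.
Unpooled SE of the difference: √(342.53495929 + 473.280025) = 28.5625.
Margin of error = z* · SE = 1.282 × 28.5625 = 36.6171.
x̄₁ − x̄₂ = 305 − 277 = 28.0000.
CI: 28.0000 ± 36.6171 = (-8.6171, 64.6171).
The interval (-8.6171, 64.6171) contains 0, so the difference is not significant.

not significant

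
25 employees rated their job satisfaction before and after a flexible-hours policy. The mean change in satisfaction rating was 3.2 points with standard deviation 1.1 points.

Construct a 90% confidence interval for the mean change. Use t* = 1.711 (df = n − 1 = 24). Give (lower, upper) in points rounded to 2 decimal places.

This is a matched-pairs design, so SE = s_d/√n = 1.1/√25 = 0.2200.
Margin = 1.711 × 0.2200 = 0.3764; the interval is 3.2 ± 0.3764 = (2.82, 3.58).

(2.82, 3.58)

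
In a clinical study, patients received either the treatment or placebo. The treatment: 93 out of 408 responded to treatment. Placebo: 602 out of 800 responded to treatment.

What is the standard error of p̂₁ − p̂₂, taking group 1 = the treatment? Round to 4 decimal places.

0.0258

Sample proportions: 93/408 = 0.2279, 602/800 = 0.7525.
Each SE is √(p̂(1−p̂)/n): √(0.2279·0.7721/408) = 0.02077 and √(0.7525·0.2475/800) = 0.01526.
SE(p̂₁ − p̂₂) = √(SE₁² + SE₂²) = √(0.0004313929 + 0.0002328676) = 0.02577, since the two samples are independent.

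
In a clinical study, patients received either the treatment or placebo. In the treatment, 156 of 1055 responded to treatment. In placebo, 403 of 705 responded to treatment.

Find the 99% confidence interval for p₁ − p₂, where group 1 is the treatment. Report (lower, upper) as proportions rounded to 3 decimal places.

Sample proportions: 156/1055 = 0.1479, 403/705 = 0.5716.
Each SE is √(p̂(1−p̂)/n): √(0.1479·0.8521/1055) = 0.01093 and √(0.5716·0.4284/705) = 0.01864.
SE(p̂₁ − p̂₂) = √(SE₁² + SE₂²) = √(0.0001194649 + 0.0003474496) = 0.02161, since the two samples are independent.
At 99% confidence z* = 2.576; margin = 2.576 × 0.02161 = 0.05567.
The difference is 0.1479 − 0.5716 = -0.4237, so the interval is -0.4237 ± 0.05567 = (-0.479, -0.368).

(-0.479, -0.368)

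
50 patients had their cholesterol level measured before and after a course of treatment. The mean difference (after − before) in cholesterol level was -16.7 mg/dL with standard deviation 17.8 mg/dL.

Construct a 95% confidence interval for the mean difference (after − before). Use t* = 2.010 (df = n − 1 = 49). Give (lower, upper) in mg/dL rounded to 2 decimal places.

(-21.76, -11.64)

This is a matched-pairs design, so SE = s_d/√n = 17.8/√50 = 2.5173.
Margin = 2.010 × 2.5173 = 5.0598; the interval is -16.7 ± 5.0598 = (-21.76, -11.64).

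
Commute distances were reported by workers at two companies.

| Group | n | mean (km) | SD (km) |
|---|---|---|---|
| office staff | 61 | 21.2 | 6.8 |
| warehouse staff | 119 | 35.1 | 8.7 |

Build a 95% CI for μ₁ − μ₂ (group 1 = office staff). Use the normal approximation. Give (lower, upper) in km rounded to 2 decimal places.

SE₁ = s₁/√n₁ = 6.8/√61 = 0.8707; SE₂ = 8.7/√119 = 0.7975.
Independent samples, unequal variances: SE_diff = √(SE₁² + SE₂²) = √(0.75811849 + 0.63600625) = 1.1807.
z* = 1.960, so margin of error = 1.960 × 1.1807 = 2.3142.
Difference in means = 21.2 − 35.1 = -13.9000.
-13.9000 ± 2.3142 → (-16.21, -11.59).

(-16.21, -11.59)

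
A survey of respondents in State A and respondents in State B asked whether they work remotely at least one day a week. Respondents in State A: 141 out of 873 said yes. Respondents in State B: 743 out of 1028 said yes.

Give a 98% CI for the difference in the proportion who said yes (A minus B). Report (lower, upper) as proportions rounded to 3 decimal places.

Sample proportions: 141/873 = 0.1615, 743/1028 = 0.7228.
Each SE is √(p̂(1−p̂)/n): √(0.1615·0.8385/873) = 0.01245 and √(0.7228·0.2772/1028) = 0.01396.
SE(p̂₁ − p̂₂) = √(SE₁² + SE₂²) = √(0.0001550025 + 0.0001948816) = 0.01871, since the two samples are independent.
At 98% confidence z* = 2.326; margin = 2.326 × 0.01871 = 0.04352.
The difference is 0.1615 − 0.7228 = -0.5613, so the interval is -0.5613 ± 0.04352 = (-0.605, -0.518).

(-0.605, -0.518)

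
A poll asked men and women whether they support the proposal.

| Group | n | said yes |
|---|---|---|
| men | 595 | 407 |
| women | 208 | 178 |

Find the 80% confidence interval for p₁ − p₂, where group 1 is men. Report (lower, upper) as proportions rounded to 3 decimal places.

p̂₁ = 407/595 = 0.6840 and p̂₂ = 178/208 = 0.8558.
SE₁ = √(p̂₁(1−p̂₁)/n₁) = √(0.6840·0.3160/595) = 0.01906; SE₂ = √(0.8558·0.1442/208) = 0.02436.
Independent samples: SE of the difference = √(SE₁² + SE₂²) = √(0.0003632836 + 0.0005934096) = 0.03093.
z* for 80% confidence is 1.282, so the margin of error is 1.282 × 0.03093 = 0.03965.
Point estimate p̂₁ − p̂₂ = 0.6840 − 0.8558 = -0.1718.
-0.1718 ± 0.03965 → (-0.211, -0.132).

(-0.211, -0.132)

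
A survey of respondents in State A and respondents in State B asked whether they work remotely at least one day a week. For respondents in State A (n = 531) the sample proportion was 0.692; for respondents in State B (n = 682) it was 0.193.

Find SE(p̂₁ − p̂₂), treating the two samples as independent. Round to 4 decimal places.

0.0251

SE₁ = √(p̂₁(1−p̂₁)/n₁) = √(0.6920·0.3080/531) = 0.02003; SE₂ = √(0.1930·0.8070/682) = 0.01511.
Independent samples: SE of the difference = √(SE₁² + SE₂²) = √(0.0004012009 + 0.0002283121) = 0.02509.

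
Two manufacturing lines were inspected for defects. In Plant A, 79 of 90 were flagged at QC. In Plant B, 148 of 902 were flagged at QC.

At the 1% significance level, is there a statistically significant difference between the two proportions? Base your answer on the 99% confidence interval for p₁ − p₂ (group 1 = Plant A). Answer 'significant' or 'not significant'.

significant

p̂₁ = 79/90 = 0.8778 and p̂₂ = 148/902 = 0.1641.
SE₁ = √(p̂₁(1−p̂₁)/n₁) = √(0.8778·0.1222/90) = 0.03452; SE₂ = √(0.1641·0.8359/902) = 0.01233.
Independent samples: SE of the difference = √(SE₁² + SE₂²) = √(0.0011916304 + 0.0001520289) = 0.03666.
z* for 99% confidence is 2.576, so the margin of error is 2.576 × 0.03666 = 0.09444.
Point estimate p̂₁ − p̂₂ = 0.8778 − 0.1641 = 0.7137.
0.7137 ± 0.09444 → (0.61926, 0.80814).
The interval (0.61926, 0.80814) does not contain 0, so the difference is significant.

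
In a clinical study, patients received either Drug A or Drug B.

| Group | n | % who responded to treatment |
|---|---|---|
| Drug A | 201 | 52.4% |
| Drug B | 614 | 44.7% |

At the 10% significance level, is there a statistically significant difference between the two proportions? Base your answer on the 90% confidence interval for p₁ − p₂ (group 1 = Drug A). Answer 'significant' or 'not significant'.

significant

SE₁ = √(p̂₁(1−p̂₁)/n₁) = √(0.5240·0.4760/201) = 0.03523; SE₂ = √(0.4470·0.5530/614) = 0.02006.
Independent samples: SE of the difference = √(SE₁² + SE₂²) = √(0.0012411529 + 0.0004024036) = 0.04054.
z* for 90% confidence is 1.645, so the margin of error is 1.645 × 0.04054 = 0.06669.
Point estimate p̂₁ − p̂₂ = 0.5240 − 0.4470 = 0.0770.
0.0770 ± 0.06669 → (0.01031, 0.14369).
The interval (0.01031, 0.14369) does not contain 0, so the difference is significant.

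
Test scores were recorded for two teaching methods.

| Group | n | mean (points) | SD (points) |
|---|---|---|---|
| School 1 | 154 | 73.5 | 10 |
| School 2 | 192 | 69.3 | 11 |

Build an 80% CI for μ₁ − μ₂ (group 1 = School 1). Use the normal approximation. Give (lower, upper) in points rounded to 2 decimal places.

(2.75, 5.65)

SE₁ = s₁/√n₁ = 10/√154 = 0.8058; SE₂ = 11/√192 = 0.7939.
Independent samples, unequal variances: SE_diff = √(SE₁² + SE₂²) = √(0.64931364 + 0.63027721) = 1.1312.
z* = 1.282, so margin of error = 1.282 × 1.1312 = 1.4502.
Difference in means = 73.5 − 69.3 = 4.2000.
4.2000 ± 1.4502 → (2.75, 5.65).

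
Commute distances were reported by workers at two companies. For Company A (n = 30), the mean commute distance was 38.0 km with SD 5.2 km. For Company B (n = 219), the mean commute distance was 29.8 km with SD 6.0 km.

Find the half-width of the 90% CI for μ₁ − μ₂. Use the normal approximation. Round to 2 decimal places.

Standard errors of each mean: 5.2/√30 = 0.9494 and 6.0/√219 = 0.4054.
SE(x̄₁ − x̄₂) = √(0.9494² + 0.4054²) = 1.0323 for independent samples with unequal variances.
With z* = 1.645, the margin is 1.645 × 1.0323 = 1.6981.

1.70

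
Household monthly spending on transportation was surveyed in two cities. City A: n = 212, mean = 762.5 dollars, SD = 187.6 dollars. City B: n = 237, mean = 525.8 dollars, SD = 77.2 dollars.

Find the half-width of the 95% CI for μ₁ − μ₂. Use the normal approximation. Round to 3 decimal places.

Standard errors of each mean: 187.6/√212 = 12.8844 and 77.2/√237 = 5.0147.
SE(x̄₁ − x̄₂) = √(12.8844² + 5.0147²) = 13.8259 for independent samples with unequal variances.
With z* = 1.960, the margin is 1.960 × 13.8259 = 27.0988.

27.099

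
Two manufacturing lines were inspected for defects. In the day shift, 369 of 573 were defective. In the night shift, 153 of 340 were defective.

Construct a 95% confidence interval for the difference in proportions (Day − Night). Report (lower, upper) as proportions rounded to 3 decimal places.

First, p̂₁ = 369/573 = 0.6440; p̂₂ = 153/340 = 0.4500.
The two standard errors are √(0.6440×0.3560/573) = 0.02000 and √(0.4500×0.5500/340) = 0.02698.
Because the samples are independent, SE_diff = √(0.02000² + 0.02698²) = 0.03358.
Using z* = 1.960 for 95%, ME = 1.960 × 0.03358 = 0.06582.
p̂₁ − p̂₂ = 0.1940; interval 0.1940 ± 0.06582 gives (0.128, 0.260).

(0.128, 0.260)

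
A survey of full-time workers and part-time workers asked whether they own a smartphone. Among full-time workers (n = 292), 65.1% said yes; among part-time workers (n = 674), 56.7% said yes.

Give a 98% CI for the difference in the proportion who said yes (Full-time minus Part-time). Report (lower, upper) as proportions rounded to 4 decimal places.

Each SE is √(p̂(1−p̂)/n): √(0.6510·0.3490/292) = 0.02789 and √(0.5670·0.4330/674) = 0.01909.
SE(p̂₁ − p̂₂) = √(SE₁² + SE₂²) = √(0.0007778521 + 0.0003644281) = 0.03380, since the two samples are independent.
At 98% confidence z* = 2.326; margin = 2.326 × 0.03380 = 0.07862.
The difference is 0.6510 − 0.5670 = 0.0840, so the interval is 0.0840 ± 0.07862 = (0.0054, 0.1626).

(0.0054, 0.1626)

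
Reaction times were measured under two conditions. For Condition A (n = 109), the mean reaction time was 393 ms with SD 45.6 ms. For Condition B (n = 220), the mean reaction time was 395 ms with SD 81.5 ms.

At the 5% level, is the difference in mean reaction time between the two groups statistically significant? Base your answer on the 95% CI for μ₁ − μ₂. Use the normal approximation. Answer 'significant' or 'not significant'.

SE₁ = s₁/√n₁ = 45.6/√109 = 4.3677; SE₂ = 81.5/√220 = 5.4947.
Independent samples, unequal variances: SE_diff = √(SE₁² + SE₂²) = √(19.07680329 + 30.19172809) = 7.0192.
z* = 1.960, so margin of error = 1.960 × 7.0192 = 13.7576.
Difference in means = 393 − 395 = -2.0000.
-2.0000 ± 13.7576 → (-15.7576, 11.7576).
The interval (-15.7576, 11.7576) contains 0, so the difference is not significant.

not significant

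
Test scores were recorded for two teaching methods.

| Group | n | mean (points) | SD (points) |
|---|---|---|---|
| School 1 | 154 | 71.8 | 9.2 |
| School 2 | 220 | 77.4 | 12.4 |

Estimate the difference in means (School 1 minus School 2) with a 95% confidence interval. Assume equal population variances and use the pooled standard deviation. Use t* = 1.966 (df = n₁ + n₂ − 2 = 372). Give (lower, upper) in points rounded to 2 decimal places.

(-7.91, -3.29)

Pooled variance s_p² = [153·9.2² + 219·12.4²] / (154+220−2) = 125.3316, so s_p = 11.1952.
SE_diff = s_p·√(1/n₁ + 1/n₂) = 11.1952·√(1/154 + 1/220) = 1.1762.
t* = 1.966; margin = 1.966 × 1.1762 = 2.3124.
Difference = 71.8 − 77.4 = -5.6000.
-5.6000 ± 2.3124 → (-7.91, -3.29).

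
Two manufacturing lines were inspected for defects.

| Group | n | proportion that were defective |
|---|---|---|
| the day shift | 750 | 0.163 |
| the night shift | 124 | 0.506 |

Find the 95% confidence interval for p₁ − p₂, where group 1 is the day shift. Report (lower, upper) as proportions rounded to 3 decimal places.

Each SE is √(p̂(1−p̂)/n): √(0.1630·0.8370/750) = 0.01349 and √(0.5060·0.4940/124) = 0.04490.
SE(p̂₁ − p̂₂) = √(SE₁² + SE₂²) = √(0.0001819801 + 0.00201601) = 0.04688, since the two samples are independent.
At 95% confidence z* = 1.960; margin = 1.960 × 0.04688 = 0.09188.
The difference is 0.1630 − 0.5060 = -0.3430, so the interval is -0.3430 ± 0.09188 = (-0.435, -0.251).

(-0.435, -0.251)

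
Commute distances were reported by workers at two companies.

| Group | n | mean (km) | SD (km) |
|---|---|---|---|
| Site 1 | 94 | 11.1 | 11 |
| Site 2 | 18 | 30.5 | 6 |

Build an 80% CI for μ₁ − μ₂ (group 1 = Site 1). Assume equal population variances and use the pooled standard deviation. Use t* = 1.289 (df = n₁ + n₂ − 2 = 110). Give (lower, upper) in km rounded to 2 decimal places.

s_p = √[((n₁−1)s₁² + (n₂−1)s₂²)/(n₁+n₂−2)] = √[(93·11² + 17·6²)/110] = 10.3857.
SE = 10.3857·√(1/94 + 1/18) = 2.6721.
With t* = 1.289, margin = 1.289 × 2.6721 = 3.4443.
x̄₁ − x̄₂ = 11.1 − 30.5 = -19.4000; interval -19.4000 ± 3.4443 = (-22.84, -15.96).

(-22.84, -15.96)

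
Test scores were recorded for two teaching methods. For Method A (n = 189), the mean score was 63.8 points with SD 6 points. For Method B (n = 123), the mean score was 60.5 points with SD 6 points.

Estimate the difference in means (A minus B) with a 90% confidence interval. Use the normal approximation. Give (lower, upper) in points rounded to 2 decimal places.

(2.16, 4.44)

Per-group SEs: s₁/√n₁ = 6/√189 = 0.4364, s₂/√n₂ = 6/√123 = 0.5410.
Unpooled SE of the difference: √(0.19044496 + 0.292681) = 0.6951.
Margin of error = z* · SE = 1.645 × 0.6951 = 1.1434.
x̄₁ − x̄₂ = 63.8 − 60.5 = 3.3000.
CI: 3.3000 ± 1.1434 = (2.16, 4.44).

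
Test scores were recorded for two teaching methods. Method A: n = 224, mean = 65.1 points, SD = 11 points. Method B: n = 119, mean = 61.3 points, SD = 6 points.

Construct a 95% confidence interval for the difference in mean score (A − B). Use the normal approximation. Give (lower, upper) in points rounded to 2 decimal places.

Per-group SEs: s₁/√n₁ = 11/√224 = 0.7350, s₂/√n₂ = 6/√119 = 0.5500.
Unpooled SE of the difference: √(0.540225 + 0.3025) = 0.9180.
Margin of error = z* · SE = 1.960 × 0.9180 = 1.7993.
x̄₁ − x̄₂ = 65.1 − 61.3 = 3.8000.
CI: 3.8000 ± 1.7993 = (2.00, 5.60).

(2.00, 5.60)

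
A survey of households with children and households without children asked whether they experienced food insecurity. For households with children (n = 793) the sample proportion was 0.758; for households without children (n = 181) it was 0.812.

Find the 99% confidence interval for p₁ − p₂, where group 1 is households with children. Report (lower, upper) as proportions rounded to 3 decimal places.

The two standard errors are √(0.7580×0.2420/793) = 0.01521 and √(0.8120×0.1880/181) = 0.02904.
Because the samples are independent, SE_diff = √(0.01521² + 0.02904²) = 0.03278.
Using z* = 2.576 for 99%, ME = 2.576 × 0.03278 = 0.08444.
p̂₁ − p̂₂ = -0.0540; interval -0.0540 ± 0.08444 gives (-0.138, 0.030).

(-0.138, 0.030)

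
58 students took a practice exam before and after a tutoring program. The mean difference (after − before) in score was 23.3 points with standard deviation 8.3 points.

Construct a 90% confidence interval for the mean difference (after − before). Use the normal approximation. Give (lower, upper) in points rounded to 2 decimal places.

(21.51, 25.09)

This is a matched-pairs design, so SE = s_d/√n = 8.3/√58 = 1.0898.
Margin = 1.645 × 1.0898 = 1.7927; the interval is 23.3 ± 1.7927 = (21.51, 25.09).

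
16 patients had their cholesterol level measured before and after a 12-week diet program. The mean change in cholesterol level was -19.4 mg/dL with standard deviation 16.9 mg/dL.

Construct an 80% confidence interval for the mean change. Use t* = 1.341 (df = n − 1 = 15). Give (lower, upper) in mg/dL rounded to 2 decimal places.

(-25.07, -13.73)

This is a matched-pairs design, so SE = s_d/√n = 16.9/√16 = 4.2250.
Margin = 1.341 × 4.2250 = 5.6657; the interval is -19.4 ± 5.6657 = (-25.07, -13.73).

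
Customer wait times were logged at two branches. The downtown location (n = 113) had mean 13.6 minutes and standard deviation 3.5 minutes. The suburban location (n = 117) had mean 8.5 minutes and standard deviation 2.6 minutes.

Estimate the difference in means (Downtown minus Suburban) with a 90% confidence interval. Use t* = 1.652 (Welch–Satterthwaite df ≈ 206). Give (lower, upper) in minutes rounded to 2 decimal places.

(4.43, 5.77)

SE₁ = s₁/√n₁ = 3.5/√113 = 0.3293; SE₂ = 2.6/√117 = 0.2404.
Independent samples, unequal variances: SE_diff = √(SE₁² + SE₂²) = √(0.10843849 + 0.05779216) = 0.4077.
t* = 1.652, so margin of error = 1.652 × 0.4077 = 0.6735.
Difference in means = 13.6 − 8.5 = 5.1000.
5.1000 ± 0.6735 → (4.43, 5.77).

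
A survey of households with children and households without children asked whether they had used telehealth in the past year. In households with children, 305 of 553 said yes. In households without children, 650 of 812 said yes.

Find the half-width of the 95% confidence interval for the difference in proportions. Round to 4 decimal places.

0.0497

p̂₁ = 305/553 = 0.5515 and p̂₂ = 650/812 = 0.8005.
SE₁ = √(p̂₁(1−p̂₁)/n₁) = √(0.5515·0.4485/553) = 0.02115; SE₂ = √(0.8005·0.1995/812) = 0.01402.
Independent samples: SE of the difference = √(SE₁² + SE₂²) = √(0.0004473225 + 0.0001965604) = 0.02537.
z* for 95% confidence is 1.960, so the margin of error is 1.960 × 0.02537 = 0.04973.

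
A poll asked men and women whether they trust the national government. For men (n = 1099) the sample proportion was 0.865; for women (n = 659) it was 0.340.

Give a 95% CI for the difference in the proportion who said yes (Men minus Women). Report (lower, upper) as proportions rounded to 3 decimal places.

(0.484, 0.566)

Each SE is √(p̂(1−p̂)/n): √(0.8650·0.1350/1099) = 0.01031 and √(0.3400·0.6600/659) = 0.01845.
SE(p̂₁ − p̂₂) = √(SE₁² + SE₂²) = √(0.0001062961 + 0.0003404025) = 0.02114, since the two samples are independent.
At 95% confidence z* = 1.960; margin = 1.960 × 0.02114 = 0.04143.
The difference is 0.8650 − 0.3400 = 0.5250, so the interval is 0.5250 ± 0.04143 = (0.484, 0.566).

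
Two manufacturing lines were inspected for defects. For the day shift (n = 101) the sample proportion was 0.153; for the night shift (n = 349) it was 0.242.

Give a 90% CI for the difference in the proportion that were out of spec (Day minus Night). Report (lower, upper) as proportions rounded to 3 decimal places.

(-0.159, -0.019)

SE₁ = √(p̂₁(1−p̂₁)/n₁) = √(0.1530·0.8470/101) = 0.03582; SE₂ = √(0.2420·0.7580/349) = 0.02293.
Independent samples: SE of the difference = √(SE₁² + SE₂²) = √(0.0012830724 + 0.0005257849) = 0.04253.
z* for 90% confidence is 1.645, so the margin of error is 1.645 × 0.04253 = 0.06996.
Point estimate p̂₁ − p̂₂ = 0.1530 − 0.2420 = -0.0890.
-0.0890 ± 0.06996 → (-0.159, -0.019).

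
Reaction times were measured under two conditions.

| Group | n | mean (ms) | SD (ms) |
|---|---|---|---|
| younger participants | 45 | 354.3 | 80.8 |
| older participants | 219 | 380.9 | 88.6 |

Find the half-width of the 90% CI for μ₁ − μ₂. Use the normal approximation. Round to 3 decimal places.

22.127

Standard errors of each mean: 80.8/√45 = 12.0450 and 88.6/√219 = 5.9870.
SE(x̄₁ − x̄₂) = √(12.0450² + 5.9870²) = 13.4509 for independent samples with unequal variances.
With z* = 1.645, the margin is 1.645 × 13.4509 = 22.1267.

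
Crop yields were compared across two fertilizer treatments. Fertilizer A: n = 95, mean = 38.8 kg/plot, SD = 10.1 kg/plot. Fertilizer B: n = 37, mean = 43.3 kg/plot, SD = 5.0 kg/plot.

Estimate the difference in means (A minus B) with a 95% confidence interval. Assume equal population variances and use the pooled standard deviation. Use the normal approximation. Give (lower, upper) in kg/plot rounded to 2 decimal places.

(-7.91, -1.09)

s_p = √[((n₁−1)s₁² + (n₂−1)s₂²)/(n₁+n₂−2)] = √[(94·10.1² + 36·5.0²)/130] = 8.9824.
SE = 8.9824·√(1/95 + 1/37) = 1.7407.
With z* = 1.960, margin = 1.960 × 1.7407 = 3.4118.
x̄₁ − x̄₂ = 38.8 − 43.3 = -4.5000; interval -4.5000 ± 3.4118 = (-7.91, -1.09).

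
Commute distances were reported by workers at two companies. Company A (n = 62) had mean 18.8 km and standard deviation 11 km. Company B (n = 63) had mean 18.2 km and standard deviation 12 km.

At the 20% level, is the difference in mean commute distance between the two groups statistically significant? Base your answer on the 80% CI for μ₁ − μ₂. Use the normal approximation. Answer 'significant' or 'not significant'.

Standard errors of each mean: 11/√62 = 1.3970 and 12/√63 = 1.5119.
SE(x̄₁ − x̄₂) = √(1.3970² + 1.5119²) = 2.0585 for independent samples with unequal variances.
With z* = 1.282, the margin is 1.282 × 2.0585 = 2.6390.
x̄₁ − x̄₂ = 18.8 − 18.2 = 0.6000; the interval is 0.6000 ± 2.6390 = (-2.0390, 3.2390).
The interval (-2.0390, 3.2390) contains 0, so the difference is not significant.

not significant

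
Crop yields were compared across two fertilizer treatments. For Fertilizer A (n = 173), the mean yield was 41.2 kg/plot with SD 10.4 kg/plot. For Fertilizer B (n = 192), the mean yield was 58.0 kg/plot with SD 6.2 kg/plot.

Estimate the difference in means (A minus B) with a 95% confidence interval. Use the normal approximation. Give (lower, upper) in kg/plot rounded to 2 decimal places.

(-18.58, -15.02)

SE₁ = s₁/√n₁ = 10.4/√173 = 0.7907; SE₂ = 6.2/√192 = 0.4474.
Independent samples, unequal variances: SE_diff = √(SE₁² + SE₂²) = √(0.62520649 + 0.20016676) = 0.9085.
z* = 1.960, so margin of error = 1.960 × 0.9085 = 1.7807.
Difference in means = 41.2 − 58.0 = -16.8000.
-16.8000 ± 1.7807 → (-18.58, -15.02).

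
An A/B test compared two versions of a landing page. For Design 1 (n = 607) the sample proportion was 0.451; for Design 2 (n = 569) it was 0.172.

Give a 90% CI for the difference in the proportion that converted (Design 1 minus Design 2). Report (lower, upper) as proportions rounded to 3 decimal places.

SE₁ = √(p̂₁(1−p̂₁)/n₁) = √(0.4510·0.5490/607) = 0.02020; SE₂ = √(0.1720·0.8280/569) = 0.01582.
Independent samples: SE of the difference = √(SE₁² + SE₂²) = √(0.00040804 + 0.0002502724) = 0.02566.
z* for 90% confidence is 1.645, so the margin of error is 1.645 × 0.02566 = 0.04221.
Point estimate p̂₁ − p̂₂ = 0.4510 − 0.1720 = 0.2790.
0.2790 ± 0.04221 → (0.237, 0.321).

(0.237, 0.321)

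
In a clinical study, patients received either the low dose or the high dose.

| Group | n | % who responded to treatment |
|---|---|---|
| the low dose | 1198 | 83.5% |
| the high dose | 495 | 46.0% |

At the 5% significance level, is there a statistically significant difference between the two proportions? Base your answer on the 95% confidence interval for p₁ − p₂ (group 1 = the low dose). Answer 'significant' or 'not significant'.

significant

The two standard errors are √(0.8350×0.1650/1198) = 0.01072 and √(0.4600×0.5400/495) = 0.02240.
Because the samples are independent, SE_diff = √(0.01072² + 0.02240²) = 0.02483.
Using z* = 1.960 for 95%, ME = 1.960 × 0.02483 = 0.04867.
p̂₁ − p̂₂ = 0.3750; interval 0.3750 ± 0.04867 gives (0.32633, 0.42367).
The interval (0.32633, 0.42367) does not contain 0, so the difference is significant.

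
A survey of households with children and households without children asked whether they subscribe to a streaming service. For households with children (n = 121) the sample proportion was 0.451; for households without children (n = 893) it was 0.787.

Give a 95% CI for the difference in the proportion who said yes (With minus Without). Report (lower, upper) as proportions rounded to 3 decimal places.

(-0.429, -0.243)

SE₁ = √(p̂₁(1−p̂₁)/n₁) = √(0.4510·0.5490/121) = 0.04524; SE₂ = √(0.7870·0.2130/893) = 0.01370.
Independent samples: SE of the difference = √(SE₁² + SE₂²) = √(0.0020466576 + 0.00018769) = 0.04727.
z* for 95% confidence is 1.960, so the margin of error is 1.960 × 0.04727 = 0.09265.
Point estimate p̂₁ − p̂₂ = 0.4510 − 0.7870 = -0.3360.
-0.3360 ± 0.09265 → (-0.429, -0.243).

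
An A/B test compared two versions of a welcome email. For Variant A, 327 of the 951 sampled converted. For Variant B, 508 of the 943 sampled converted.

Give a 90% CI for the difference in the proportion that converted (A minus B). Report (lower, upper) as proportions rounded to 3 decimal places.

(-0.232, -0.158)

First, p̂₁ = 327/951 = 0.3438; p̂₂ = 508/943 = 0.5387.
The two standard errors are √(0.3438×0.6562/951) = 0.01540 and √(0.5387×0.4613/943) = 0.01623.
Because the samples are independent, SE_diff = √(0.01540² + 0.01623²) = 0.02237.
Using z* = 1.645 for 90%, ME = 1.645 × 0.02237 = 0.03680.
p̂₁ − p̂₂ = -0.1949; interval -0.1949 ± 0.03680 gives (-0.232, -0.158).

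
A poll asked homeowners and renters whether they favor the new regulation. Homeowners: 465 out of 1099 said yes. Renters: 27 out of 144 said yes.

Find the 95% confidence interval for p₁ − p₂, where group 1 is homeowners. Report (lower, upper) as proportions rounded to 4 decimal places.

First, p̂₁ = 465/1099 = 0.4231; p̂₂ = 27/144 = 0.1875.
The two standard errors are √(0.4231×0.5769/1099) = 0.01490 and √(0.1875×0.8125/144) = 0.03253.
Because the samples are independent, SE_diff = √(0.01490² + 0.03253²) = 0.03578.
Using z* = 1.960 for 95%, ME = 1.960 × 0.03578 = 0.07013.
p̂₁ − p̂₂ = 0.2356; interval 0.2356 ± 0.07013 gives (0.1655, 0.3057).

(0.1655, 0.3057)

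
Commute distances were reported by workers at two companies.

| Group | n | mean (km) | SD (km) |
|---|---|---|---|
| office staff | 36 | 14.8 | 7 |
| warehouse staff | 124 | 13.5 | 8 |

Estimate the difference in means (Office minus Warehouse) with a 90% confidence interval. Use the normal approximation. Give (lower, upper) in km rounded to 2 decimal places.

SE₁ = s₁/√n₁ = 7/√36 = 1.1667; SE₂ = 8/√124 = 0.7184.
Independent samples, unequal variances: SE_diff = √(SE₁² + SE₂²) = √(1.36118889 + 0.51609856) = 1.3701.
z* = 1.645, so margin of error = 1.645 × 1.3701 = 2.2538.
Difference in means = 14.8 − 13.5 = 1.3000.
1.3000 ± 2.2538 → (-0.95, 3.55).

(-0.95, 3.55)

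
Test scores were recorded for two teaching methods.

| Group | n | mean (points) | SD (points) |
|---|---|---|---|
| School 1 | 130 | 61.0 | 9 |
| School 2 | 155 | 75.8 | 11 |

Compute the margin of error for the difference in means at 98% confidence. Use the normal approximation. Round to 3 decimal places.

Per-group SEs: s₁/√n₁ = 9/√130 = 0.7894, s₂/√n₂ = 11/√155 = 0.8835.
Unpooled SE of the difference: √(0.62315236 + 0.78057225) = 1.1848.
Margin of error = z* · SE = 2.326 × 1.1848 = 2.7558.

2.756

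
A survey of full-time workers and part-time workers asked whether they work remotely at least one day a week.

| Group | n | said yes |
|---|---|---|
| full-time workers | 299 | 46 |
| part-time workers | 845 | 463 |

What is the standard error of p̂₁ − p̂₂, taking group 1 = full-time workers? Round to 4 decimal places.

p̂₁ = 46/299 = 0.1538 and p̂₂ = 463/845 = 0.5479.
SE₁ = √(p̂₁(1−p̂₁)/n₁) = √(0.1538·0.8462/299) = 0.02086; SE₂ = √(0.5479·0.4521/845) = 0.01712.
Independent samples: SE of the difference = √(SE₁² + SE₂²) = √(0.0004351396 + 0.0002930944) = 0.02699.

0.0270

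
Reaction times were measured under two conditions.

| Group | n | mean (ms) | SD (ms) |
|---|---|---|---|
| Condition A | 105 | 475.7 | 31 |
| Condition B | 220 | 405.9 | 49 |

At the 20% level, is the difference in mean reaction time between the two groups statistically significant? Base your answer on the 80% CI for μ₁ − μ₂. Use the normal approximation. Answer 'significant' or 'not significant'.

significant

SE₁ = s₁/√n₁ = 31/√105 = 3.0253; SE₂ = 49/√220 = 3.3036.
Independent samples, unequal variances: SE_diff = √(SE₁² + SE₂²) = √(9.15244009 + 10.91377296) = 4.4795.
z* = 1.282, so margin of error = 1.282 × 4.4795 = 5.7427.
Difference in means = 475.7 − 405.9 = 69.8000.
69.8000 ± 5.7427 → (64.0573, 75.5427).
The interval (64.0573, 75.5427) does not contain 0, so the difference is significant.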